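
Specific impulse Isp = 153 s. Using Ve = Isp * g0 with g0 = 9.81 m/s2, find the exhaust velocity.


Ve = Isp * g0 = 153 * 9.81 = 1500.9 m/s

1500.9 m/s


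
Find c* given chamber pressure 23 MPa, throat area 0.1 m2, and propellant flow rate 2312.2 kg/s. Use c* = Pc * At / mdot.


c* = 23e6 * 0.1 / 2312.2 = 995 m/s

995 m/s


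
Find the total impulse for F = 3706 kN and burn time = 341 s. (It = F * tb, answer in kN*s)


It = 3706 * 341 = 1263746 kN*s

1263746 kN*s


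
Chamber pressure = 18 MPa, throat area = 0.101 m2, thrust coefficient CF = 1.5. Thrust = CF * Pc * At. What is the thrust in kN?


F = 1.5 * 18e6 * 0.101 = 2.7270e+06 N = 2727.0 kN

2727.0 kN


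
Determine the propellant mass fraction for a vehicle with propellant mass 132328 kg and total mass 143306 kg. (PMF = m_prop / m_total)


PMF = 132328 / 143306 = 0.923

0.923


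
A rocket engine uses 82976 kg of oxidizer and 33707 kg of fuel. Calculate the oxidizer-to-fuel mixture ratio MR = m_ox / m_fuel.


MR = 82976 / 33707 = 2.46

2.46


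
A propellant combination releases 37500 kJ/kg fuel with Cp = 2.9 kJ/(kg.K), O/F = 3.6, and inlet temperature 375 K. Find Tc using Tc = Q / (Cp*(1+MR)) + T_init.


Tc = 37500 / (2.9 * (1 + 3.6)) + 375 = 3186 K

3186 K


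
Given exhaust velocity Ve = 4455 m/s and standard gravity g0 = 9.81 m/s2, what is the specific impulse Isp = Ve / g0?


Isp = Ve / g0 = 4455 / 9.81 = 454.1 s

454.1 s


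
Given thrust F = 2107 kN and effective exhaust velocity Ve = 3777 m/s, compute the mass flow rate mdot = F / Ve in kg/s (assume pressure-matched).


mdot = F / Ve = 2107000 / 3777 = 557.9 kg/s

557.9 kg/s


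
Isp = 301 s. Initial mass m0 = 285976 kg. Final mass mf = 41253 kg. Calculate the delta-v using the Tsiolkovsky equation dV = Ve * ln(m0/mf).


Ve = 301 * 9.81 = 2952.81 m/s
dV = 2952.81 * ln(285976/41253) = 5717 m/s

5717 m/s


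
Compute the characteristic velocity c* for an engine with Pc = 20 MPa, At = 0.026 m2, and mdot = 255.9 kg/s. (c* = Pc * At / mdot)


c* = 20e6 * 0.026 / 255.9 = 2032 m/s

2032 m/s


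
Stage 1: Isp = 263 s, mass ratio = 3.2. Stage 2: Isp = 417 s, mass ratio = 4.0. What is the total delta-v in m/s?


dV1 = 263 * 9.81 * ln(3.2) = 3001.0 m/s
dV2 = 417 * 9.81 * ln(4.0) = 5671.0 m/s
Total dV = 3001.0 + 5671.0 = 8672.0 m/s ~ 8672 m/s

8672 m/s


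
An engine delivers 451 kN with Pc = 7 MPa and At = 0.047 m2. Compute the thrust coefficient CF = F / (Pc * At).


CF = 451000 / (7e6 * 0.047) = 1.37

1.37


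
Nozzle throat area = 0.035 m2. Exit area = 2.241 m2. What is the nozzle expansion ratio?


AR = 2.241 / 0.035 = 64.0

64.0


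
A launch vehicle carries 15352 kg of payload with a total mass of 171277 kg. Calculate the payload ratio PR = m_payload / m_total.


PR = 15352 / 171277 = 0.0896

0.0896


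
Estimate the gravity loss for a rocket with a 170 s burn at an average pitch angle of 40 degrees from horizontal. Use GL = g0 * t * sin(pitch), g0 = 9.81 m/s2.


GL = 9.81 * 170 * sin(40 deg) = 1072 m/s

1072 m/s


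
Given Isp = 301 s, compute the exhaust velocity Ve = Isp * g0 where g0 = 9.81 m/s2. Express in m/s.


Ve = Isp * g0 = 301 * 9.81 = 2952.8 m/s

2952.8 m/s


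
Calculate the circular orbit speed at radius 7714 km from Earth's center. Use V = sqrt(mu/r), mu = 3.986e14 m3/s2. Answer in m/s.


V = sqrt(3.986e14 / 7714000) = 7188 m/s

7188 m/s


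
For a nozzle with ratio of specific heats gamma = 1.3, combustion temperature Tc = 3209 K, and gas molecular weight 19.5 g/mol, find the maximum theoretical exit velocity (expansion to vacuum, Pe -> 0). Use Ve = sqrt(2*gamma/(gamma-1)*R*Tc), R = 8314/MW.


R = 8314 / 19.5 = 426.36 J/(kg.K)
Ve = sqrt(2 * 1.3 / (1.3 - 1) * 426.36 * 3209) = 3443 m/s

3443 m/s


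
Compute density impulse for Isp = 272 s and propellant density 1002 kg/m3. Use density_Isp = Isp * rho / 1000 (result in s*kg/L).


rho*Isp = 272 * 1002 / 1000 = 273 s*kg/L

273 s*kg/L


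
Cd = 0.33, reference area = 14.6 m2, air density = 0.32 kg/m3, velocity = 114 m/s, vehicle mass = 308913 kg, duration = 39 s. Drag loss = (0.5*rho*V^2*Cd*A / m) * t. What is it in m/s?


D = 0.5 * 0.32 * 114^2 * 0.33 * 14.6 = 10018.36 N
a = 10018.36 / 308913 = 0.0324 m/s2
dV = 0.0324 * 39 = 1.3 m/s

1.3 m/s


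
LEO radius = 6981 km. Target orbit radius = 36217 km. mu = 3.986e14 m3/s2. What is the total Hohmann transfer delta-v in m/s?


V1 = sqrt(mu/r1) = 7556.31 m/s
dV1 = V1*(sqrt(2*r2/(r1+r2)) - 1) = 2228.43 m/s
V2 = sqrt(mu/r2) = 3317.51 m/s
dV2 = V2*(1 - sqrt(2*r1/(r1+r2))) = 1431.46 m/s
Total dV = 3660 m/s

3660 m/s


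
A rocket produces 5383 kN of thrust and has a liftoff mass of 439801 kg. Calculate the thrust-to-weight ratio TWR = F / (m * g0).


TWR = 5383000 / (439801 * 9.81) = 1.25

1.25


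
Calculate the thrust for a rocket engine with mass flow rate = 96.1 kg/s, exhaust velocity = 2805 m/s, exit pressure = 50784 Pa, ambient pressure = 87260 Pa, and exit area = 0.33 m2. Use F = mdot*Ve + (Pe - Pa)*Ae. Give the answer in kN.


F = 96.1 * 2805 + (50784 - 87260) * 0.33 = 257523.0 N = 257.5 kN

257.5 kN


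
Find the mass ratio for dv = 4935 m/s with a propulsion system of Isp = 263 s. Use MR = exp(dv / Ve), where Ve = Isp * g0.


Ve = 263 * 9.81 = 2580.03 m/s
MR = exp(4935 / 2580.03) = 6.772

6.772


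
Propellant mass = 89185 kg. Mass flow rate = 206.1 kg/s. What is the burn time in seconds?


tb = 89185 / 206.1 = 432.7 s

432.7 s


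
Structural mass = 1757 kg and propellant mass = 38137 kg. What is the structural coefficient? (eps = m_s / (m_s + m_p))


eps = 1757 / (1757 + 38137) = 0.044

0.044


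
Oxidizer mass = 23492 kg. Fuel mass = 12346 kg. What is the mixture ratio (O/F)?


MR = 23492 / 12346 = 1.9

1.9


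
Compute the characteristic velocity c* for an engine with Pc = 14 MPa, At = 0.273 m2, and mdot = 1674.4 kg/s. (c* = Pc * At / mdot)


c* = 14e6 * 0.273 / 1674.4 = 2283 m/s

2283 m/s


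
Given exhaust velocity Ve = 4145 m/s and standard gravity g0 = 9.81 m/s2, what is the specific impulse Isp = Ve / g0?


Isp = Ve / g0 = 4145 / 9.81 = 422.5 s

422.5 s


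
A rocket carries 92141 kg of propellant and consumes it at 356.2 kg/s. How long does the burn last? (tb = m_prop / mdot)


tb = 92141 / 356.2 = 258.7 s

258.7 s


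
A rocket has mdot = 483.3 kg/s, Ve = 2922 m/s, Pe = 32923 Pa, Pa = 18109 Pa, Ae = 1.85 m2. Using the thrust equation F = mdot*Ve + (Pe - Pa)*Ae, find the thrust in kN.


F = 483.3 * 2922 + (32923 - 18109) * 1.85 = 1.4396e+06 N = 1439.6 kN

1439.6 kN


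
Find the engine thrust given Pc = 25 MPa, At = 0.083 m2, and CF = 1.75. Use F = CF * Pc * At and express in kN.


F = 1.75 * 25e6 * 0.083 = 3.6312e+06 N = 3631.2 kN

3631.2 kN


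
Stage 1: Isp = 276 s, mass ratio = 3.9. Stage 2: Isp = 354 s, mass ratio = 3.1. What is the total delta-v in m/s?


dV1 = 276 * 9.81 * ln(3.9) = 3684.9 m/s
dV2 = 354 * 9.81 * ln(3.1) = 3929.1 m/s
Total dV = 3684.9 + 3929.1 = 7614.0 m/s ~ 7614 m/s

7614 m/s


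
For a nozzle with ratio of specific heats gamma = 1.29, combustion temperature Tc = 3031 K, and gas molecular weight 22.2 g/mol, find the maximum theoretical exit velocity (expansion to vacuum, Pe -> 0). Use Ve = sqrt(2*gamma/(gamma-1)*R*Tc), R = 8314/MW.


R = 8314 / 22.2 = 374.5 J/(kg.K)
Ve = sqrt(2 * 1.29 / (1.29 - 1) * 374.5 * 3031) = 3178 m/s

3178 m/s


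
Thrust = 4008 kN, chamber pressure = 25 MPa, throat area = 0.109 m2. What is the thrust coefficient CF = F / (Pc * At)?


CF = 4008000 / (25e6 * 0.109) = 1.47

1.47


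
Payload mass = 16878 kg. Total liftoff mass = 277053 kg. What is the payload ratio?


PR = 16878 / 277053 = 0.0609

0.0609


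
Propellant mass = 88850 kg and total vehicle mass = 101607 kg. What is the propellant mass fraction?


PMF = 88850 / 101607 = 0.874

0.874


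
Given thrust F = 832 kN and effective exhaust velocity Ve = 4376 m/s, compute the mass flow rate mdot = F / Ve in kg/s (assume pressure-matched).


mdot = F / Ve = 832000 / 4376 = 190.1 kg/s

190.1 kg/s


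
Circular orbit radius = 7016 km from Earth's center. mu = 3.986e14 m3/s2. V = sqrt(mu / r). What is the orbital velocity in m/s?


V = sqrt(3.986e14 / 7016000) = 7537 m/s

7537 m/s


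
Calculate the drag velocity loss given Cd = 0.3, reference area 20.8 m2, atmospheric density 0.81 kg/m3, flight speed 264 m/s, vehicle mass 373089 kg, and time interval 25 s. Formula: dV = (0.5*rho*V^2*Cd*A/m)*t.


D = 0.5 * 0.81 * 264^2 * 0.3 * 20.8 = 176135.73 N
a = 176135.73 / 373089 = 0.4721 m/s2
dV = 0.4721 * 25 = 11.8 m/s

11.8 m/s


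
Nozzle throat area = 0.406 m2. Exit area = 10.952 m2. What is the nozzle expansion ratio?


AR = 10.952 / 0.406 = 27.0

27.0


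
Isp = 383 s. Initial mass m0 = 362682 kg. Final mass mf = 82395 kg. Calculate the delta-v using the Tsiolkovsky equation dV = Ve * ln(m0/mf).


Ve = 383 * 9.81 = 3757.23 m/s
dV = 3757.23 * ln(362682/82395) = 5568 m/s

5568 m/s


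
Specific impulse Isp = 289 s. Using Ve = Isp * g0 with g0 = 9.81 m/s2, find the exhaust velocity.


Ve = Isp * g0 = 289 * 9.81 = 2835.1 m/s

2835.1 m/s


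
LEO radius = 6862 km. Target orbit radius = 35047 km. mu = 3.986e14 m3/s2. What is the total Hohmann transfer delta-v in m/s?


V1 = sqrt(mu/r1) = 7621.55 m/s
dV1 = V1*(sqrt(2*r2/(r1+r2)) - 1) = 2235.12 m/s
V2 = sqrt(mu/r2) = 3372.43 m/s
dV2 = V2*(1 - sqrt(2*r1/(r1+r2))) = 1442.55 m/s
Total dV = 3678 m/s

3678 m/s


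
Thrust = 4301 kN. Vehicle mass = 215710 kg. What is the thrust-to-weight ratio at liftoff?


TWR = 4301000 / (215710 * 9.81) = 2.03

2.03


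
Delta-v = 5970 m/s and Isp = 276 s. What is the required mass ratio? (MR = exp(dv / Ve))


Ve = 276 * 9.81 = 2707.56 m/s
MR = exp(5970 / 2707.56) = 9.07

9.07


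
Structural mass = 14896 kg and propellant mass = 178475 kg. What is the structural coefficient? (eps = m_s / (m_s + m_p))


eps = 14896 / (14896 + 178475) = 0.077

0.077


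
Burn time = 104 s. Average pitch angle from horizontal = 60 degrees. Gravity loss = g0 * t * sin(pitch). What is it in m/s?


GL = 9.81 * 104 * sin(60 deg) = 884 m/s

884 m/s


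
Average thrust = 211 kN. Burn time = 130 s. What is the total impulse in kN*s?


It = 211 * 130 = 27430 kN*s

27430 kN*s


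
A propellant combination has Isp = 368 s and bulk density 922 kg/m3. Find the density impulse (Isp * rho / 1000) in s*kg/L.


rho*Isp = 368 * 922 / 1000 = 339 s*kg/L

339 s*kg/L


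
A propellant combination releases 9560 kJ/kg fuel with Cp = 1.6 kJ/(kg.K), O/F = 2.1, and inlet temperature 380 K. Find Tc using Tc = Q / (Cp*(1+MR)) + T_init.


Tc = 9560 / (1.6 * (1 + 2.1)) + 380 = 2307 K

2307 K


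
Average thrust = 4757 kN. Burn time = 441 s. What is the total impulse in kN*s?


It = 4757 * 441 = 2097837 kN*s

2097837 kN*s


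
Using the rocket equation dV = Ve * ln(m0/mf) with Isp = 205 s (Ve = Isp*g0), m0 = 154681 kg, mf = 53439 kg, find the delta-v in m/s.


Ve = 205 * 9.81 = 2011.05 m/s
dV = 2011.05 * ln(154681/53439) = 2137 m/s

2137 m/s


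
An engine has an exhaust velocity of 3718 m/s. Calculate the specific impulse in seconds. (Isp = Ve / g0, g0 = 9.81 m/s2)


Isp = Ve / g0 = 3718 / 9.81 = 379.0 s

379.0 s


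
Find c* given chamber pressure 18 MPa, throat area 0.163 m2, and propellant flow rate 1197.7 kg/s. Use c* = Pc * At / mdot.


c* = 18e6 * 0.163 / 1197.7 = 2450 m/s

2450 m/s


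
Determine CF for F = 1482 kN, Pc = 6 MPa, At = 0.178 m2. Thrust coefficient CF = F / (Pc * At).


CF = 1482000 / (6e6 * 0.178) = 1.39

1.39


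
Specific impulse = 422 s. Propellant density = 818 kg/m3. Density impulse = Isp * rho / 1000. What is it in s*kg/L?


rho*Isp = 422 * 818 / 1000 = 345 s*kg/L

345 s*kg/L


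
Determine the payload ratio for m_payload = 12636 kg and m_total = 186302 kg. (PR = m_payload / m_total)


PR = 12636 / 186302 = 0.0678

0.0678


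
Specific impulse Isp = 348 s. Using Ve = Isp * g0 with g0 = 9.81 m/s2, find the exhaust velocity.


Ve = Isp * g0 = 348 * 9.81 = 3413.9 m/s

3413.9 m/s


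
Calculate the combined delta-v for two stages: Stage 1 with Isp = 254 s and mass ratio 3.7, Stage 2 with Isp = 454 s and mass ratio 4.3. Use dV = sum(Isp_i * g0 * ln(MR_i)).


dV1 = 254 * 9.81 * ln(3.7) = 3260.0 m/s
dV2 = 454 * 9.81 * ln(4.3) = 6496.3 m/s
Total dV = 3260.0 + 6496.3 = 9756.3 m/s ~ 9756 m/s

9756 m/s


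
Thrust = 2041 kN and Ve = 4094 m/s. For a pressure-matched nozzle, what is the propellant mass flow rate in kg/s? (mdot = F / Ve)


mdot = F / Ve = 2041000 / 4094 = 498.5 kg/s

498.5 kg/s


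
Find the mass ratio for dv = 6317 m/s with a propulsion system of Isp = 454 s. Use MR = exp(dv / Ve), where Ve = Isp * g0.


Ve = 454 * 9.81 = 4453.74 m/s
MR = exp(6317 / 4453.74) = 4.13

4.13


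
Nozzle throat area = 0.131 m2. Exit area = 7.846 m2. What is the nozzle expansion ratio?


AR = 7.846 / 0.131 = 59.9

59.9


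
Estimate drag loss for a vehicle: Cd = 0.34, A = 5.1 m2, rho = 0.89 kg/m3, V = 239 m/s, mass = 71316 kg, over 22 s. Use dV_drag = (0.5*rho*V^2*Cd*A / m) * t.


D = 0.5 * 0.89 * 239^2 * 0.34 * 5.1 = 44076.28 N
a = 44076.28 / 71316 = 0.618 m/s2
dV = 0.618 * 22 = 13.6 m/s

13.6 m/s


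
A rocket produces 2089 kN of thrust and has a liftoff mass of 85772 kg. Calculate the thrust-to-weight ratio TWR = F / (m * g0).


TWR = 2089000 / (85772 * 9.81) = 2.48

2.48


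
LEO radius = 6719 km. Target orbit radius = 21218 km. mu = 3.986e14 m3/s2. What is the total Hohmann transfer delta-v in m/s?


V1 = sqrt(mu/r1) = 7702.23 m/s
dV1 = V1*(sqrt(2*r2/(r1+r2)) - 1) = 1790.56 m/s
V2 = sqrt(mu/r2) = 4334.27 m/s
dV2 = V2*(1 - sqrt(2*r1/(r1+r2))) = 1328.24 m/s
Total dV = 3119 m/s

3119 m/s


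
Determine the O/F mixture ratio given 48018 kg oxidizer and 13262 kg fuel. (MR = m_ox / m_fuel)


MR = 48018 / 13262 = 3.62

3.62


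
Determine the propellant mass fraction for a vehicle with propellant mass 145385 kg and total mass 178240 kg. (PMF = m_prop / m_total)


PMF = 145385 / 178240 = 0.816

0.816


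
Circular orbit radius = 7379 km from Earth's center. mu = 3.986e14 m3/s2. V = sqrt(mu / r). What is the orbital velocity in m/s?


V = sqrt(3.986e14 / 7379000) = 7350 m/s

7350 m/s


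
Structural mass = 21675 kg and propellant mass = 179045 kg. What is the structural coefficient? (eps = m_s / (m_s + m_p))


eps = 21675 / (21675 + 179045) = 0.108

0.108


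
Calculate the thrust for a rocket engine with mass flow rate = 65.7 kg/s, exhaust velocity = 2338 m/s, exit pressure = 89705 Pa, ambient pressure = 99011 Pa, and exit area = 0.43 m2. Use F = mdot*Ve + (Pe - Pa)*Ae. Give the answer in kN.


F = 65.7 * 2338 + (89705 - 99011) * 0.43 = 149605.0 N = 149.6 kN

149.6 kN


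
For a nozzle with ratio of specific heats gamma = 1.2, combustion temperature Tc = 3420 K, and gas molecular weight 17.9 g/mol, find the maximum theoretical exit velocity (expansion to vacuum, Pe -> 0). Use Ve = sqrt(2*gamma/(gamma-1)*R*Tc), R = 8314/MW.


R = 8314 / 17.9 = 464.47 J/(kg.K)
Ve = sqrt(2 * 1.2 / (1.2 - 1) * 464.47 * 3420) = 4366 m/s

4366 m/s


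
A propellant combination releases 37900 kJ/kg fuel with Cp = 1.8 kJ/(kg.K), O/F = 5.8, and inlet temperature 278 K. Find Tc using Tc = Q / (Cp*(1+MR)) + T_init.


Tc = 37900 / (1.8 * (1 + 5.8)) + 278 = 3374 K

3374 K


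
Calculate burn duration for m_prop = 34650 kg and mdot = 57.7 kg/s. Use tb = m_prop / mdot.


tb = 34650 / 57.7 = 600.5 s

600.5 s


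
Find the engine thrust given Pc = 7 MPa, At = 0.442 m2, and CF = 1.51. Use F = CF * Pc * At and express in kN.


F = 1.51 * 7e6 * 0.442 = 4.6719e+06 N = 4671.9 kN

4671.9 kN


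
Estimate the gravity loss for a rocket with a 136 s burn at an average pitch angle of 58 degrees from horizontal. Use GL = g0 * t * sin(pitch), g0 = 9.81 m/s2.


GL = 9.81 * 136 * sin(58 deg) = 1131 m/s

1131 m/s


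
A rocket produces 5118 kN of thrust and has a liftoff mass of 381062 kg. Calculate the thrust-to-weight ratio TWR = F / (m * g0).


TWR = 5118000 / (381062 * 9.81) = 1.37

1.37


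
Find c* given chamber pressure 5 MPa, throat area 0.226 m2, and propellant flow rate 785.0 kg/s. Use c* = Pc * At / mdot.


c* = 5e6 * 0.226 / 785.0 = 1439 m/s

1439 m/s


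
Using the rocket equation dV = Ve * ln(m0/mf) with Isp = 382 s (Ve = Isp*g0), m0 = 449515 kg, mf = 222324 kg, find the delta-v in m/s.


Ve = 382 * 9.81 = 3747.42 m/s
dV = 3747.42 * ln(449515/222324) = 2638 m/s

2638 m/s


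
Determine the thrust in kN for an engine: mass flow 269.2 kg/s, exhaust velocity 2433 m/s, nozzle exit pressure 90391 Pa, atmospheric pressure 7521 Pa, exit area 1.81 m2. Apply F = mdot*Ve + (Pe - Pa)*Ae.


F = 269.2 * 2433 + (90391 - 7521) * 1.81 = 804958.0 N = 805.0 kN

805.0 kN


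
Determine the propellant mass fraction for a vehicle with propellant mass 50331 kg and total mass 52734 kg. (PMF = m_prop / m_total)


PMF = 50331 / 52734 = 0.954

0.954


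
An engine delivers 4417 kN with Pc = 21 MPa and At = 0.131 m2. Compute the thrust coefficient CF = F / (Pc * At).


CF = 4417000 / (21e6 * 0.131) = 1.61

1.61


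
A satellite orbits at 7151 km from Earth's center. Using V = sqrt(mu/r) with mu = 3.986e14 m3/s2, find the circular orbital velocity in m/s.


V = sqrt(3.986e14 / 7151000) = 7466 m/s

7466 m/s


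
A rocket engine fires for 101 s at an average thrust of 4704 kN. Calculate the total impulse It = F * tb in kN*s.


It = 4704 * 101 = 475104 kN*s

475104 kN*s


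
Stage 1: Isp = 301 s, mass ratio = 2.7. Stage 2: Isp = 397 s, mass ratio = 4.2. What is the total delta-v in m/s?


dV1 = 301 * 9.81 * ln(2.7) = 2932.9 m/s
dV2 = 397 * 9.81 * ln(4.2) = 5589.0 m/s
Total dV = 2932.9 + 5589.0 = 8521.9 m/s ~ 8522 m/s

8522 m/s


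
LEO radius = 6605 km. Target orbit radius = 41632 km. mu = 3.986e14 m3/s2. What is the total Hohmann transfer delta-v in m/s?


V1 = sqrt(mu/r1) = 7768.41 m/s
dV1 = V1*(sqrt(2*r2/(r1+r2)) - 1) = 2437.94 m/s
V2 = sqrt(mu/r2) = 3094.25 m/s
dV2 = V2*(1 - sqrt(2*r1/(r1+r2))) = 1474.99 m/s
Total dV = 3913 m/s

3913 m/s


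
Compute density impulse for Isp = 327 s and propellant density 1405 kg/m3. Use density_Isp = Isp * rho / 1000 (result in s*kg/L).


rho*Isp = 327 * 1405 / 1000 = 459 s*kg/L

459 s*kg/L


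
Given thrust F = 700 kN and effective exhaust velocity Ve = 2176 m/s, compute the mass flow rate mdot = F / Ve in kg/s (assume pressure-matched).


mdot = F / Ve = 700000 / 2176 = 321.7 kg/s

321.7 kg/s


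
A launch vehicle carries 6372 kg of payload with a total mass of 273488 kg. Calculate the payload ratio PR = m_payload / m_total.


PR = 6372 / 273488 = 0.0233

0.0233


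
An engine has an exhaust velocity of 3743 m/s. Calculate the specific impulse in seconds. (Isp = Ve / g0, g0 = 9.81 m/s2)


Isp = Ve / g0 = 3743 / 9.81 = 381.5 s

381.5 s


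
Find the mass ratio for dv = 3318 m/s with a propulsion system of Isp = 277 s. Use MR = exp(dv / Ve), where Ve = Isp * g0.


Ve = 277 * 9.81 = 2717.37 m/s
MR = exp(3318 / 2717.37) = 3.391

3.391


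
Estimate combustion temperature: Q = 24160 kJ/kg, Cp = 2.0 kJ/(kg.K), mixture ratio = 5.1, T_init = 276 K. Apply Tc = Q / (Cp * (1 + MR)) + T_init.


Tc = 24160 / (2.0 * (1 + 5.1)) + 276 = 2256 K

2256 K


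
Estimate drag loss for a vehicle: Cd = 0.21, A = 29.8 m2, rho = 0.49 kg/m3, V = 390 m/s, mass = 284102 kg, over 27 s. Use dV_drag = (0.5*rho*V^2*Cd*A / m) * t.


D = 0.5 * 0.49 * 390^2 * 0.21 * 29.8 = 233201.24 N
a = 233201.24 / 284102 = 0.8208 m/s2
dV = 0.8208 * 27 = 22.2 m/s

22.2 m/s


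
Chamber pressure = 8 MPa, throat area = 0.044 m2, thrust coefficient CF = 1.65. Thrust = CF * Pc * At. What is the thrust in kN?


F = 1.65 * 8e6 * 0.044 = 580800.0 N = 580.8 kN

580.8 kN


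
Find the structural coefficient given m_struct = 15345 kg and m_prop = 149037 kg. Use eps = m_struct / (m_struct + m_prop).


eps = 15345 / (15345 + 149037) = 0.0933

0.0933


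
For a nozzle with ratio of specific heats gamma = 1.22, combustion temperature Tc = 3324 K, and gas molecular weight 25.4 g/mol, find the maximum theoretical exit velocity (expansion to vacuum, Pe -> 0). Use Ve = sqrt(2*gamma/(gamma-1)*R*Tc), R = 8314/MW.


R = 8314 / 25.4 = 327.32 J/(kg.K)
Ve = sqrt(2 * 1.22 / (1.22 - 1) * 327.32 * 3324) = 3474 m/s

3474 m/s


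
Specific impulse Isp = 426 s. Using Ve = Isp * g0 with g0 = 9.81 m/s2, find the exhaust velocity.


Ve = Isp * g0 = 426 * 9.81 = 4179.1 m/s

4179.1 m/s


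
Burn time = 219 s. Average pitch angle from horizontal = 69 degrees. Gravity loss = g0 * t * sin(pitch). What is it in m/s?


GL = 9.81 * 219 * sin(69 deg) = 2006 m/s

2006 m/s


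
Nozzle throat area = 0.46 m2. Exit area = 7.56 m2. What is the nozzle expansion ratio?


AR = 7.56 / 0.46 = 16.4

16.4


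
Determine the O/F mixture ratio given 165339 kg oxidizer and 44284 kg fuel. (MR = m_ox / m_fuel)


MR = 165339 / 44284 = 3.73

3.73


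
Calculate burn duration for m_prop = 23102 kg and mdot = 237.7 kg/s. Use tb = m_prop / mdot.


tb = 23102 / 237.7 = 97.2 s

97.2 s


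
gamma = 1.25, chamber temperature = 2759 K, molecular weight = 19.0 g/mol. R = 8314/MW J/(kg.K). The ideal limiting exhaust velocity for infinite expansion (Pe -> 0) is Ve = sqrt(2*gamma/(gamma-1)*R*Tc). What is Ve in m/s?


R = 8314 / 19.0 = 437.58 J/(kg.K)
Ve = sqrt(2 * 1.25 / (1.25 - 1) * 437.58 * 2759) = 3475 m/s

3475 m/s


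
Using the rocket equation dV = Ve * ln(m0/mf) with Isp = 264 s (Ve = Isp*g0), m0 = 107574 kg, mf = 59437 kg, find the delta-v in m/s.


Ve = 264 * 9.81 = 2589.84 m/s
dV = 2589.84 * ln(107574/59437) = 1536 m/s

1536 m/s


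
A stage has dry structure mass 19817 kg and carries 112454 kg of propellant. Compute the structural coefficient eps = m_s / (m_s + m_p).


eps = 19817 / (19817 + 112454) = 0.1498

0.1498


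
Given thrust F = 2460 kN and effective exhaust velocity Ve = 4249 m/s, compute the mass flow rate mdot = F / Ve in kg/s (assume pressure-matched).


mdot = F / Ve = 2460000 / 4249 = 579.0 kg/s

579.0 kg/s


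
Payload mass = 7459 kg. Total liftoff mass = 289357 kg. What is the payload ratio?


PR = 7459 / 289357 = 0.0258

0.0258


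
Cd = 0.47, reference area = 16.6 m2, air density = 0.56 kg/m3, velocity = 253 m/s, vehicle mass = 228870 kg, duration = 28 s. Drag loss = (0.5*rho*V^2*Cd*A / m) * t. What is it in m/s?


D = 0.5 * 0.56 * 253^2 * 0.47 * 16.6 = 139831.5 N
a = 139831.5 / 228870 = 0.611 m/s2
dV = 0.611 * 28 = 17.1 m/s

17.1 m/s


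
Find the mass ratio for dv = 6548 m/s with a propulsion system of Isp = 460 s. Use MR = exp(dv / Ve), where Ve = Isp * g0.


Ve = 460 * 9.81 = 4512.6 m/s
MR = exp(6548 / 4512.6) = 4.268

4.268


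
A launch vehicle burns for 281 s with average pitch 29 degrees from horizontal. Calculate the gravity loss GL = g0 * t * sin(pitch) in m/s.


GL = 9.81 * 281 * sin(29 deg) = 1336 m/s

1336 m/s


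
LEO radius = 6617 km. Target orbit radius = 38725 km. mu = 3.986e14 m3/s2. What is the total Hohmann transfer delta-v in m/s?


V1 = sqrt(mu/r1) = 7761.36 m/s
dV1 = V1*(sqrt(2*r2/(r1+r2)) - 1) = 2382.38 m/s
V2 = sqrt(mu/r2) = 3208.28 m/s
dV2 = V2*(1 - sqrt(2*r1/(r1+r2))) = 1475.01 m/s
Total dV = 3857 m/s

3857 m/s


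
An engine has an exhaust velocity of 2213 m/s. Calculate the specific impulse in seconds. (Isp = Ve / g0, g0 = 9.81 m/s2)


Isp = Ve / g0 = 2213 / 9.81 = 225.6 s

225.6 s


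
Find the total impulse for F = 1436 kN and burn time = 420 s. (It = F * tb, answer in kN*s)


It = 1436 * 420 = 603120 kN*s

603120 kN*s


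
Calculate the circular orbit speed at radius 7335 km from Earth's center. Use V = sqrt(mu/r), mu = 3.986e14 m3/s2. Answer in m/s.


V = sqrt(3.986e14 / 7335000) = 7372 m/s

7372 m/s


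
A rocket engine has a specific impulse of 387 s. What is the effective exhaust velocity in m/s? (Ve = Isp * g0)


Ve = Isp * g0 = 387 * 9.81 = 3796.5 m/s

3796.5 m/s


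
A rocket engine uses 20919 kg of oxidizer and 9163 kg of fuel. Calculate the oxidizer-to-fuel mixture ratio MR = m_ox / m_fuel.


MR = 20919 / 9163 = 2.28

2.28


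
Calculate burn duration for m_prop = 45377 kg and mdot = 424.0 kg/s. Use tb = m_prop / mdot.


tb = 45377 / 424.0 = 107.0 s

107.0 s


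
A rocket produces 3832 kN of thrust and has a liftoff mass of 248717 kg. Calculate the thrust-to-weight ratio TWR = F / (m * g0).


TWR = 3832000 / (248717 * 9.81) = 1.57

1.57


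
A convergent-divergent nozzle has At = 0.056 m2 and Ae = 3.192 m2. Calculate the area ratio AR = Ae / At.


AR = 3.192 / 0.056 = 57.0

57.0


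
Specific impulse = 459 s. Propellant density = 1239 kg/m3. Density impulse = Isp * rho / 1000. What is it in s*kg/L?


rho*Isp = 459 * 1239 / 1000 = 569 s*kg/L

569 s*kg/L


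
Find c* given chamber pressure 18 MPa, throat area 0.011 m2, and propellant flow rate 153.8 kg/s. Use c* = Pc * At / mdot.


c* = 18e6 * 0.011 / 153.8 = 1287 m/s

1287 m/s


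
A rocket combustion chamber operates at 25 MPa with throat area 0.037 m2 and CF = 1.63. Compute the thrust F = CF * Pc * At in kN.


F = 1.63 * 25e6 * 0.037 = 1.5078e+06 N = 1507.8 kN

1507.8 kN


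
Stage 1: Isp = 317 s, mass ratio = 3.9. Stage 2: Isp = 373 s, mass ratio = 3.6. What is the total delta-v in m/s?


dV1 = 317 * 9.81 * ln(3.9) = 4232.3 m/s
dV2 = 373 * 9.81 * ln(3.6) = 4687.1 m/s
Total dV = 4232.3 + 4687.1 = 8919.4 m/s ~ 8919 m/s

8919 m/s


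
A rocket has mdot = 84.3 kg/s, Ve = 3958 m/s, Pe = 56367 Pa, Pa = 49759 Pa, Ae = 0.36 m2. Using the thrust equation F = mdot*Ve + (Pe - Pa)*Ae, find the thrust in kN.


F = 84.3 * 3958 + (56367 - 49759) * 0.36 = 336038.0 N = 336.0 kN

336.0 kN


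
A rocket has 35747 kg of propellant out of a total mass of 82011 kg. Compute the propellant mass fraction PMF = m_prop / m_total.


PMF = 35747 / 82011 = 0.436

0.436


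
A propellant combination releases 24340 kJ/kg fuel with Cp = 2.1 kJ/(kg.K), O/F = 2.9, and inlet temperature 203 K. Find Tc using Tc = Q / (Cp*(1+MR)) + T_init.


Tc = 24340 / (2.1 * (1 + 2.9)) + 203 = 3175 K

3175 K


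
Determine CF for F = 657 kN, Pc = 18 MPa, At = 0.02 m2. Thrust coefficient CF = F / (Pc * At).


CF = 657000 / (18e6 * 0.02) = 1.82

1.82


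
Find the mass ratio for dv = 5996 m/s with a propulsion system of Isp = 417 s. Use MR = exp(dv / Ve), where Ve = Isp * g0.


Ve = 417 * 9.81 = 4090.77 m/s
MR = exp(5996 / 4090.77) = 4.331

4.331


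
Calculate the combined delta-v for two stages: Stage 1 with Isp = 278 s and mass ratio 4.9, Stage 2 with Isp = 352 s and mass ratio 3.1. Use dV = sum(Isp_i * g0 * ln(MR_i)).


dV1 = 278 * 9.81 * ln(4.9) = 4334.1 m/s
dV2 = 352 * 9.81 * ln(3.1) = 3906.9 m/s
Total dV = 4334.1 + 3906.9 = 8241.0 m/s ~ 8241 m/s

8241 m/s


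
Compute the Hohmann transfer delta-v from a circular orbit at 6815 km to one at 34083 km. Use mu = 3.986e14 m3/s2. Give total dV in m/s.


V1 = sqrt(mu/r1) = 7647.79 m/s
dV1 = V1*(sqrt(2*r2/(r1+r2)) - 1) = 2225.66 m/s
V2 = sqrt(mu/r2) = 3419.79 m/s
dV2 = V2*(1 - sqrt(2*r1/(r1+r2))) = 1445.57 m/s
Total dV = 3671 m/s

3671 m/s


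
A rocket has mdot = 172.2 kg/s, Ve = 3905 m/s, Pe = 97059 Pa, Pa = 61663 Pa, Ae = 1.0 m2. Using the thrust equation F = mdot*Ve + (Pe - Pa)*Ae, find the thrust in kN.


F = 172.2 * 3905 + (97059 - 61663) * 1.0 = 707837.0 N = 707.8 kN

707.8 kN


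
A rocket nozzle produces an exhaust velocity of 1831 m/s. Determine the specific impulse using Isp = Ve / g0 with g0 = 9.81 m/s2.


Isp = Ve / g0 = 1831 / 9.81 = 186.6 s

186.6 s


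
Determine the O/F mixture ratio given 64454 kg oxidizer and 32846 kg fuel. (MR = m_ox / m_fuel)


MR = 64454 / 32846 = 1.96

1.96


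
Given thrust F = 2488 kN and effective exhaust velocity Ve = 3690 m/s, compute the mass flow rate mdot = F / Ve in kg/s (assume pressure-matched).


mdot = F / Ve = 2488000 / 3690 = 674.3 kg/s

674.3 kg/s


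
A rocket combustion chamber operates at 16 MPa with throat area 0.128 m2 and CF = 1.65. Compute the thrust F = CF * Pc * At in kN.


F = 1.65 * 16e6 * 0.128 = 3.3792e+06 N = 3379.2 kN

3379.2 kN


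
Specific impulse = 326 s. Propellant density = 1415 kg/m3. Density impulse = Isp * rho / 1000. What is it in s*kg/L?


rho*Isp = 326 * 1415 / 1000 = 461 s*kg/L

461 s*kg/L


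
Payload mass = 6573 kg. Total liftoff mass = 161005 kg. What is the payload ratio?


PR = 6573 / 161005 = 0.0408

0.0408


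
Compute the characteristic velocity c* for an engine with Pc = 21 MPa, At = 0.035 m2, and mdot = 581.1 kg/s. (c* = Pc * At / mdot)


c* = 21e6 * 0.035 / 581.1 = 1265 m/s

1265 m/s


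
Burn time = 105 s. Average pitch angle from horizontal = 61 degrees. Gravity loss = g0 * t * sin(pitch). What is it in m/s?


GL = 9.81 * 105 * sin(61 deg) = 901 m/s

901 m/s


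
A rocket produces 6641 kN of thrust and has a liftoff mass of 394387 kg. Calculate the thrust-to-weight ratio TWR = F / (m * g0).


TWR = 6641000 / (394387 * 9.81) = 1.72

1.72


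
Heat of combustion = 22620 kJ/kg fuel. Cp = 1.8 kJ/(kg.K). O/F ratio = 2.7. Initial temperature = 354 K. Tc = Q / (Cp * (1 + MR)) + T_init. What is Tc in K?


Tc = 22620 / (1.8 * (1 + 2.7)) + 354 = 3750 K

3750 K


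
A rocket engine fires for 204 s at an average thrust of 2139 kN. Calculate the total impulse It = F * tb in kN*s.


It = 2139 * 204 = 436356 kN*s

436356 kN*s


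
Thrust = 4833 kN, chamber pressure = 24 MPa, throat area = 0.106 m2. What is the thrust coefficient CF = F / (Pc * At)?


CF = 4833000 / (24e6 * 0.106) = 1.9

1.9


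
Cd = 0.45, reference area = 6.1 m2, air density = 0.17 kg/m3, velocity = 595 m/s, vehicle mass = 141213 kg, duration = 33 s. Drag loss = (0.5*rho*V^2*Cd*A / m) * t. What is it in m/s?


D = 0.5 * 0.17 * 595^2 * 0.45 * 6.1 = 82602.88 N
a = 82602.88 / 141213 = 0.585 m/s2
dV = 0.585 * 33 = 19.3 m/s

19.3 m/s


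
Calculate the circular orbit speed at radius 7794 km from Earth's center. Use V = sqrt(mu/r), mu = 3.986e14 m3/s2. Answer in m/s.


V = sqrt(3.986e14 / 7794000) = 7151 m/s

7151 m/s


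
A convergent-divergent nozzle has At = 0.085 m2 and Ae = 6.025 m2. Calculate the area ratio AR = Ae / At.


AR = 6.025 / 0.085 = 70.9

70.9


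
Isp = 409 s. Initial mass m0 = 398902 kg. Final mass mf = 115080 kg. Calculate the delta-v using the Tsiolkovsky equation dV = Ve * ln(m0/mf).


Ve = 409 * 9.81 = 4012.29 m/s
dV = 4012.29 * ln(398902/115080) = 4988 m/s

4988 m/s


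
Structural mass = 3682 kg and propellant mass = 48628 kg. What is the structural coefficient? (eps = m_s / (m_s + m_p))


eps = 3682 / (3682 + 48628) = 0.0704

0.0704


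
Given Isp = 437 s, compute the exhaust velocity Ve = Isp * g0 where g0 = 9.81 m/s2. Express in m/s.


Ve = Isp * g0 = 437 * 9.81 = 4287.0 m/s

4287.0 m/s


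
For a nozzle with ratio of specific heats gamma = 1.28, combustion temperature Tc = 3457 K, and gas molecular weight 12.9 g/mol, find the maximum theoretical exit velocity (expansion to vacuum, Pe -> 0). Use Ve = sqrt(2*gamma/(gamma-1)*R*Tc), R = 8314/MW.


R = 8314 / 12.9 = 644.5 J/(kg.K)
Ve = sqrt(2 * 1.28 / (1.28 - 1) * 644.5 * 3457) = 4513 m/s

4513 m/s


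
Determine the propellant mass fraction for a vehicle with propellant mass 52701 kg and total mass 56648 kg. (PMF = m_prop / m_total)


PMF = 52701 / 56648 = 0.93

0.93


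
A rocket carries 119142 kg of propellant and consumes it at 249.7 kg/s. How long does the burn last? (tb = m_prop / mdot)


tb = 119142 / 249.7 = 477.1 s

477.1 s


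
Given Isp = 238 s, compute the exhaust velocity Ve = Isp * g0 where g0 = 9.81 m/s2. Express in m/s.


Ve = Isp * g0 = 238 * 9.81 = 2334.8 m/s

2334.8 m/s


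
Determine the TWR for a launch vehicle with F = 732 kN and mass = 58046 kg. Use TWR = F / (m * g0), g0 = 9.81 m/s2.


TWR = 732000 / (58046 * 9.81) = 1.29

1.29


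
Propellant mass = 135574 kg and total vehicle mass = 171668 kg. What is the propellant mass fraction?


PMF = 135574 / 171668 = 0.79

0.79


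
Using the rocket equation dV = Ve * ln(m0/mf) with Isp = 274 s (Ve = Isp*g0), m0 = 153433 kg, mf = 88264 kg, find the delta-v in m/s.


Ve = 274 * 9.81 = 2687.94 m/s
dV = 2687.94 * ln(153433/88264) = 1486 m/s

1486 m/s


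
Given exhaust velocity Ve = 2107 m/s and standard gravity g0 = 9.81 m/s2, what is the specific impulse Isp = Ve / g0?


Isp = Ve / g0 = 2107 / 9.81 = 214.8 s

214.8 s


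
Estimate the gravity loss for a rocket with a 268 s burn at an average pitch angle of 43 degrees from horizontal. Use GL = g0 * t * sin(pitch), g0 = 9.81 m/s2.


GL = 9.81 * 268 * sin(43 deg) = 1793 m/s

1793 m/s


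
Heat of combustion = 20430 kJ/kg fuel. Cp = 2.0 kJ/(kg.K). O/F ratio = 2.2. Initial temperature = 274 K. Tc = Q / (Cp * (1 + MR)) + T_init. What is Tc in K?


Tc = 20430 / (2.0 * (1 + 2.2)) + 274 = 3466 K

3466 K


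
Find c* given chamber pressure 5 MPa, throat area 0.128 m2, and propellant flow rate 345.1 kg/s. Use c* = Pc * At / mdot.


c* = 5e6 * 0.128 / 345.1 = 1855 m/s

1855 m/s


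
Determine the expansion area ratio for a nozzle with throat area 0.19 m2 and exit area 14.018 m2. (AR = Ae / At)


AR = 14.018 / 0.19 = 73.8

73.8


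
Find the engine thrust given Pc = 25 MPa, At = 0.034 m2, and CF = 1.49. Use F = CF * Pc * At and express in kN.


F = 1.49 * 25e6 * 0.034 = 1.2665e+06 N = 1266.5 kN

1266.5 kN


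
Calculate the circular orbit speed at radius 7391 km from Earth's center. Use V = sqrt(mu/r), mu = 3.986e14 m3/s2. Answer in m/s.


V = sqrt(3.986e14 / 7391000) = 7344 m/s

7344 m/s


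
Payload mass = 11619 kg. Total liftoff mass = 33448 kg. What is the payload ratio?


PR = 11619 / 33448 = 0.3474

0.3474


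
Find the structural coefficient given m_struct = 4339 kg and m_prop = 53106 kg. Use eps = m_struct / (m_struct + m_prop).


eps = 4339 / (4339 + 53106) = 0.0755

0.0755


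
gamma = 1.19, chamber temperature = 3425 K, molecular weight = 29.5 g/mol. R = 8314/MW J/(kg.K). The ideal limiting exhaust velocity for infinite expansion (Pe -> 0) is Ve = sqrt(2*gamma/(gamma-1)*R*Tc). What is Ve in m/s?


R = 8314 / 29.5 = 281.83 J/(kg.K)
Ve = sqrt(2 * 1.19 / (1.19 - 1) * 281.83 * 3425) = 3477 m/s

3477 m/s


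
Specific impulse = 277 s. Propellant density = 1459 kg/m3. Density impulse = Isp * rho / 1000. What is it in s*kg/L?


rho*Isp = 277 * 1459 / 1000 = 404 s*kg/L

404 s*kg/L


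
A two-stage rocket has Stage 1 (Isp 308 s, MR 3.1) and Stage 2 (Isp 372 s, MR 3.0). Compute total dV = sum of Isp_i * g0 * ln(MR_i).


dV1 = 308 * 9.81 * ln(3.1) = 3418.5 m/s
dV2 = 372 * 9.81 * ln(3.0) = 4009.2 m/s
Total dV = 3418.5 + 4009.2 = 7427.7 m/s ~ 7428 m/s

7428 m/s


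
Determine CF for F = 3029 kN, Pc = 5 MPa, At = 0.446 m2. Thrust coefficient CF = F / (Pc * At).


CF = 3029000 / (5e6 * 0.446) = 1.36

1.36


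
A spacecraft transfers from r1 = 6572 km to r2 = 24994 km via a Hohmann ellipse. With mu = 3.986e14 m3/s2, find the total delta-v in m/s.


V1 = sqrt(mu/r1) = 7787.89 m/s
dV1 = V1*(sqrt(2*r2/(r1+r2)) - 1) = 2012.49 m/s
V2 = sqrt(mu/r2) = 3993.47 m/s
dV2 = V2*(1 - sqrt(2*r1/(r1+r2))) = 1416.53 m/s
Total dV = 3429 m/s

3429 m/s


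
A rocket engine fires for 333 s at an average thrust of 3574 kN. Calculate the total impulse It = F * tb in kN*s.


It = 3574 * 333 = 1190142 kN*s

1190142 kN*s


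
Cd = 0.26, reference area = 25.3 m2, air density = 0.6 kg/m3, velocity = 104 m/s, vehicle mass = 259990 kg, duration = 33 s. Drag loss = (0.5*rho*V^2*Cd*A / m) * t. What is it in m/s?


D = 0.5 * 0.6 * 104^2 * 0.26 * 25.3 = 21344.29 N
a = 21344.29 / 259990 = 0.0821 m/s2
dV = 0.0821 * 33 = 2.7 m/s

2.7 m/s


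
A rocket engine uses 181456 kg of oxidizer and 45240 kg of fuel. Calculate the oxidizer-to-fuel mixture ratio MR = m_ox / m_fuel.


MR = 181456 / 45240 = 4.01

4.01


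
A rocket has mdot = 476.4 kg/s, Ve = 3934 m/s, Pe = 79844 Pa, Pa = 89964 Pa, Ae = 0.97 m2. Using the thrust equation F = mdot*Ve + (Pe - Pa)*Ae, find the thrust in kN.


F = 476.4 * 3934 + (79844 - 89964) * 0.97 = 1.8643e+06 N = 1864.3 kN

1864.3 kN


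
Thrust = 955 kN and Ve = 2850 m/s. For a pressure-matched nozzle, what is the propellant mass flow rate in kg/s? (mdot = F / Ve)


mdot = F / Ve = 955000 / 2850 = 335.1 kg/s

335.1 kg/s


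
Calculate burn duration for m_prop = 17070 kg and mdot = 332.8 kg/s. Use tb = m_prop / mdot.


tb = 17070 / 332.8 = 51.3 s

51.3 s


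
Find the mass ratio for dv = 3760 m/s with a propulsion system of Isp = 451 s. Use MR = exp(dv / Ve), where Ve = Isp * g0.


Ve = 451 * 9.81 = 4424.31 m/s
MR = exp(3760 / 4424.31) = 2.339

2.339


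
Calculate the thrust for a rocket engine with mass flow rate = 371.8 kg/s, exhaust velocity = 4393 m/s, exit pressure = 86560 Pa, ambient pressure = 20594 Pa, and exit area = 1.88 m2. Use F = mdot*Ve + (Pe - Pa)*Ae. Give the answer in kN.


F = 371.8 * 4393 + (86560 - 20594) * 1.88 = 1.7573e+06 N = 1757.3 kN

1757.3 kN


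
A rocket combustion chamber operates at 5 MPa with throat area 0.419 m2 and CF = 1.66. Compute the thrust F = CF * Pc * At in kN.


F = 1.66 * 5e6 * 0.419 = 3.4777e+06 N = 3477.7 kN

3477.7 kN


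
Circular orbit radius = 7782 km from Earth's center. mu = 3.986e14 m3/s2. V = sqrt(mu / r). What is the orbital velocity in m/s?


V = sqrt(3.986e14 / 7782000) = 7157 m/s

7157 m/s


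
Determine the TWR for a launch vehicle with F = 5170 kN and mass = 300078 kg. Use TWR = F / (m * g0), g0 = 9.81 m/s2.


TWR = 5170000 / (300078 * 9.81) = 1.76

1.76


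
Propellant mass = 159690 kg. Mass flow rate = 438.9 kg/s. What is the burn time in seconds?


tb = 159690 / 438.9 = 363.8 s

363.8 s


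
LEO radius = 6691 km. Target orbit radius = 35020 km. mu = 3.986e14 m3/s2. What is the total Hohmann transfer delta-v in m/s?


V1 = sqrt(mu/r1) = 7718.33 m/s
dV1 = V1*(sqrt(2*r2/(r1+r2)) - 1) = 2283.31 m/s
V2 = sqrt(mu/r2) = 3373.73 m/s
dV2 = V2*(1 - sqrt(2*r1/(r1+r2))) = 1462.8 m/s
Total dV = 3746 m/s

3746 m/s


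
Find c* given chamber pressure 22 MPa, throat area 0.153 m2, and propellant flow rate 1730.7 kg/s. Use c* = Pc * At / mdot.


c* = 22e6 * 0.153 / 1730.7 = 1945 m/s

1945 m/s


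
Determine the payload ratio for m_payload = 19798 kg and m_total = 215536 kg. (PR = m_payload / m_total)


PR = 19798 / 215536 = 0.0919

0.0919


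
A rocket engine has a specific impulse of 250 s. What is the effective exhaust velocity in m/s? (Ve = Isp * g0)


Ve = Isp * g0 = 250 * 9.81 = 2452.5 m/s

2452.5 m/s


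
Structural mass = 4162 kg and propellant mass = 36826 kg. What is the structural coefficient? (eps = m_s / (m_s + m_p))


eps = 4162 / (4162 + 36826) = 0.1015

0.1015


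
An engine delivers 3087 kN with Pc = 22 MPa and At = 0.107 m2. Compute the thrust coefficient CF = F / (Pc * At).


CF = 3087000 / (22e6 * 0.107) = 1.31

1.31


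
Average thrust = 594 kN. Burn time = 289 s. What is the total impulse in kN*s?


It = 594 * 289 = 171666 kN*s

171666 kN*s


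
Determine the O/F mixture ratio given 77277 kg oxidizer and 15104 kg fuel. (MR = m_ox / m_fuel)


MR = 77277 / 15104 = 5.12

5.12


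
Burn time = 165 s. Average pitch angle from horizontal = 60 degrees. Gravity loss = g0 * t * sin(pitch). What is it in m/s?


GL = 9.81 * 165 * sin(60 deg) = 1402 m/s

1402 m/s


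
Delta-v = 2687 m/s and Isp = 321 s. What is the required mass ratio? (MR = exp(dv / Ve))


Ve = 321 * 9.81 = 3149.01 m/s
MR = exp(2687 / 3149.01) = 2.347

2.347
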